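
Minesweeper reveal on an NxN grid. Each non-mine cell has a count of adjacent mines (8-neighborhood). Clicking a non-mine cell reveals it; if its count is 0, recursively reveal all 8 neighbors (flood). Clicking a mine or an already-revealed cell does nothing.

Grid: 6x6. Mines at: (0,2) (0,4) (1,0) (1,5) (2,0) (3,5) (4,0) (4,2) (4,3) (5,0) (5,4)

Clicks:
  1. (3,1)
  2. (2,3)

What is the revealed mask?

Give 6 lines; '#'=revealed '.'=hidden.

Click 1 (3,1) count=3: revealed 1 new [(3,1)] -> total=1
Click 2 (2,3) count=0: revealed 11 new [(1,1) (1,2) (1,3) (1,4) (2,1) (2,2) (2,3) (2,4) (3,2) (3,3) (3,4)] -> total=12

Answer: ......
.####.
.####.
.####.
......
......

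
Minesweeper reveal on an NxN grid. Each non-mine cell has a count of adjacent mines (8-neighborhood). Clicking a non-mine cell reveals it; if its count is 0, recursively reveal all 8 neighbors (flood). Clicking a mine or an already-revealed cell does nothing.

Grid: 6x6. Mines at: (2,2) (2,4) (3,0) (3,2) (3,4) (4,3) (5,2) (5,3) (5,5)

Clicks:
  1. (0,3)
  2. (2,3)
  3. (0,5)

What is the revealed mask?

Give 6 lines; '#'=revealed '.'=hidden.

Click 1 (0,3) count=0: revealed 14 new [(0,0) (0,1) (0,2) (0,3) (0,4) (0,5) (1,0) (1,1) (1,2) (1,3) (1,4) (1,5) (2,0) (2,1)] -> total=14
Click 2 (2,3) count=4: revealed 1 new [(2,3)] -> total=15
Click 3 (0,5) count=0: revealed 0 new [(none)] -> total=15

Answer: ######
######
##.#..
......
......
......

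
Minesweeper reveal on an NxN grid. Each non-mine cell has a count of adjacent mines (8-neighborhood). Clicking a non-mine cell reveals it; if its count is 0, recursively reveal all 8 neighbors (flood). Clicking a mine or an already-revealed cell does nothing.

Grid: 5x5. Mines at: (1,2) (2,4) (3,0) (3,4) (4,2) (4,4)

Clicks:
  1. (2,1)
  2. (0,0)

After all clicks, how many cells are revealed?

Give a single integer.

Click 1 (2,1) count=2: revealed 1 new [(2,1)] -> total=1
Click 2 (0,0) count=0: revealed 5 new [(0,0) (0,1) (1,0) (1,1) (2,0)] -> total=6

Answer: 6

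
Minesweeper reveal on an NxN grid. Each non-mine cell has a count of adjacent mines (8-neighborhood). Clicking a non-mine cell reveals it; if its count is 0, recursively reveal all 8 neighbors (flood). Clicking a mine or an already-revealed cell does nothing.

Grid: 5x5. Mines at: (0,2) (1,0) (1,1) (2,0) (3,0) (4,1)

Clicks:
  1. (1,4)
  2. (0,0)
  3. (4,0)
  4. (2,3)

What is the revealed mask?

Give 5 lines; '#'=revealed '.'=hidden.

Answer: #..##
..###
..###
..###
#.###

Derivation:
Click 1 (1,4) count=0: revealed 14 new [(0,3) (0,4) (1,2) (1,3) (1,4) (2,2) (2,3) (2,4) (3,2) (3,3) (3,4) (4,2) (4,3) (4,4)] -> total=14
Click 2 (0,0) count=2: revealed 1 new [(0,0)] -> total=15
Click 3 (4,0) count=2: revealed 1 new [(4,0)] -> total=16
Click 4 (2,3) count=0: revealed 0 new [(none)] -> total=16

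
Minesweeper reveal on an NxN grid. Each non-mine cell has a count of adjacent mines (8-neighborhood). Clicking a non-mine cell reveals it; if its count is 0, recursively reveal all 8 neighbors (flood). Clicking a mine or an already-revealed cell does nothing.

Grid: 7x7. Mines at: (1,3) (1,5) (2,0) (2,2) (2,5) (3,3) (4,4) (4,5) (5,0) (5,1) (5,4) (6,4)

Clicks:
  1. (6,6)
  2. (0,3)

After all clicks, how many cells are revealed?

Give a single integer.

Answer: 5

Derivation:
Click 1 (6,6) count=0: revealed 4 new [(5,5) (5,6) (6,5) (6,6)] -> total=4
Click 2 (0,3) count=1: revealed 1 new [(0,3)] -> total=5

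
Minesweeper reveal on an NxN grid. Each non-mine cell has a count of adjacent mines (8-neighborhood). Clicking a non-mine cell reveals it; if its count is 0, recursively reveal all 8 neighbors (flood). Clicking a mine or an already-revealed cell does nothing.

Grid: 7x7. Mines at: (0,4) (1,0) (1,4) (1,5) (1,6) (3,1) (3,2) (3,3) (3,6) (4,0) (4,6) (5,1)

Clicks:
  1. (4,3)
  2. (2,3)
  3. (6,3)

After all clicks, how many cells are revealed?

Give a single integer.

Click 1 (4,3) count=2: revealed 1 new [(4,3)] -> total=1
Click 2 (2,3) count=3: revealed 1 new [(2,3)] -> total=2
Click 3 (6,3) count=0: revealed 13 new [(4,2) (4,4) (4,5) (5,2) (5,3) (5,4) (5,5) (5,6) (6,2) (6,3) (6,4) (6,5) (6,6)] -> total=15

Answer: 15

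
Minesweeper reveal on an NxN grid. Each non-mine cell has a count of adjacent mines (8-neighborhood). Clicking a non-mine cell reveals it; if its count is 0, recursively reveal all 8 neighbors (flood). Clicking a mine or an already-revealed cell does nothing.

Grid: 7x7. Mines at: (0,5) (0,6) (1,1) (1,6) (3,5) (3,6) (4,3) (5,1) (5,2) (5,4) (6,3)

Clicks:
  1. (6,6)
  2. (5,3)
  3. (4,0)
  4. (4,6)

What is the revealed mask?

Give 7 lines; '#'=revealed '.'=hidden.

Click 1 (6,6) count=0: revealed 6 new [(4,5) (4,6) (5,5) (5,6) (6,5) (6,6)] -> total=6
Click 2 (5,3) count=4: revealed 1 new [(5,3)] -> total=7
Click 3 (4,0) count=1: revealed 1 new [(4,0)] -> total=8
Click 4 (4,6) count=2: revealed 0 new [(none)] -> total=8

Answer: .......
.......
.......
.......
#....##
...#.##
.....##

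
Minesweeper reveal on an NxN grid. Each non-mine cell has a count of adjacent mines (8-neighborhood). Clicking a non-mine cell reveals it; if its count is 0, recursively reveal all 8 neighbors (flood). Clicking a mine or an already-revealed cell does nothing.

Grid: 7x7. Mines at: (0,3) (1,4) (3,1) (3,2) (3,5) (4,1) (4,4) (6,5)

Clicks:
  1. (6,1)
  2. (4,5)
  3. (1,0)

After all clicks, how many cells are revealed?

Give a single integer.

Answer: 20

Derivation:
Click 1 (6,1) count=0: revealed 10 new [(5,0) (5,1) (5,2) (5,3) (5,4) (6,0) (6,1) (6,2) (6,3) (6,4)] -> total=10
Click 2 (4,5) count=2: revealed 1 new [(4,5)] -> total=11
Click 3 (1,0) count=0: revealed 9 new [(0,0) (0,1) (0,2) (1,0) (1,1) (1,2) (2,0) (2,1) (2,2)] -> total=20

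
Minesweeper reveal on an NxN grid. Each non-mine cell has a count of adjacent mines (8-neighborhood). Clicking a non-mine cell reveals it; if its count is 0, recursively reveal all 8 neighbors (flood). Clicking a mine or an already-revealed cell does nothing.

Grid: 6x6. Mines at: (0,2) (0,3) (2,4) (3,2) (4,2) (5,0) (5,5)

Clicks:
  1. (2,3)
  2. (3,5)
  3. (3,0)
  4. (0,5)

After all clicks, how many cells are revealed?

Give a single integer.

Click 1 (2,3) count=2: revealed 1 new [(2,3)] -> total=1
Click 2 (3,5) count=1: revealed 1 new [(3,5)] -> total=2
Click 3 (3,0) count=0: revealed 10 new [(0,0) (0,1) (1,0) (1,1) (2,0) (2,1) (3,0) (3,1) (4,0) (4,1)] -> total=12
Click 4 (0,5) count=0: revealed 4 new [(0,4) (0,5) (1,4) (1,5)] -> total=16

Answer: 16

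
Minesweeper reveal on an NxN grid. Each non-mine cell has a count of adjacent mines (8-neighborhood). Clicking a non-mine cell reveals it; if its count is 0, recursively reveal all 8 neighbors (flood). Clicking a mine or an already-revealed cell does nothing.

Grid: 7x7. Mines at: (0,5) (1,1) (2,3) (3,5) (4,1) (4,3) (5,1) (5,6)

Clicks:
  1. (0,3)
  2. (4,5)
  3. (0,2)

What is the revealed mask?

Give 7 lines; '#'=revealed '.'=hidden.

Answer: ..###..
..###..
.......
.......
.....#.
.......
.......

Derivation:
Click 1 (0,3) count=0: revealed 6 new [(0,2) (0,3) (0,4) (1,2) (1,3) (1,4)] -> total=6
Click 2 (4,5) count=2: revealed 1 new [(4,5)] -> total=7
Click 3 (0,2) count=1: revealed 0 new [(none)] -> total=7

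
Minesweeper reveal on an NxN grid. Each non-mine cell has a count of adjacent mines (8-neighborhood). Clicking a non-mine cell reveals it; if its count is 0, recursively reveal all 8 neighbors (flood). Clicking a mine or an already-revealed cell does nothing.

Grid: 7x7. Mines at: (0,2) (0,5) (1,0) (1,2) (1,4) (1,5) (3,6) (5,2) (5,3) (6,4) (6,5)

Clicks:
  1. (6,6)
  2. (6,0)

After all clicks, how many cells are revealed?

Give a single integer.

Click 1 (6,6) count=1: revealed 1 new [(6,6)] -> total=1
Click 2 (6,0) count=0: revealed 22 new [(2,0) (2,1) (2,2) (2,3) (2,4) (2,5) (3,0) (3,1) (3,2) (3,3) (3,4) (3,5) (4,0) (4,1) (4,2) (4,3) (4,4) (4,5) (5,0) (5,1) (6,0) (6,1)] -> total=23

Answer: 23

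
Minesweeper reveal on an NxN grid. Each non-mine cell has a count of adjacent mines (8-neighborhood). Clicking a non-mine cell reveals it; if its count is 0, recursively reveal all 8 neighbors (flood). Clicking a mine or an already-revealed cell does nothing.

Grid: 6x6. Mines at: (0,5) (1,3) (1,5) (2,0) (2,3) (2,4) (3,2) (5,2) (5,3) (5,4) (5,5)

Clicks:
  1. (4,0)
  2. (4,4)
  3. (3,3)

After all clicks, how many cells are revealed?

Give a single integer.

Answer: 8

Derivation:
Click 1 (4,0) count=0: revealed 6 new [(3,0) (3,1) (4,0) (4,1) (5,0) (5,1)] -> total=6
Click 2 (4,4) count=3: revealed 1 new [(4,4)] -> total=7
Click 3 (3,3) count=3: revealed 1 new [(3,3)] -> total=8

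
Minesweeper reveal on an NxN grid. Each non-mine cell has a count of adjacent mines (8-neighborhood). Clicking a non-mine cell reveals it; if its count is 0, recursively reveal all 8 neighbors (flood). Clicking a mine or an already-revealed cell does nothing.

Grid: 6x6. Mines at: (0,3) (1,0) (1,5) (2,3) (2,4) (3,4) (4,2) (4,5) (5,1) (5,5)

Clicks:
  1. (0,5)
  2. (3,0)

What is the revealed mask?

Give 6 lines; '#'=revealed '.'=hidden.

Click 1 (0,5) count=1: revealed 1 new [(0,5)] -> total=1
Click 2 (3,0) count=0: revealed 6 new [(2,0) (2,1) (3,0) (3,1) (4,0) (4,1)] -> total=7

Answer: .....#
......
##....
##....
##....
......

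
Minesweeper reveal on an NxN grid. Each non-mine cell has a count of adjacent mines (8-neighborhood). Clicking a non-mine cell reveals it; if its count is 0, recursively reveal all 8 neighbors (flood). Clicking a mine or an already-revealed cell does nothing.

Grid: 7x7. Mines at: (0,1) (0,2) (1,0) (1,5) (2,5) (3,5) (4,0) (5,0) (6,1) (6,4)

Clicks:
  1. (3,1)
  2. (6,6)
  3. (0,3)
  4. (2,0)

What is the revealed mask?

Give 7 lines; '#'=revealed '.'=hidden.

Click 1 (3,1) count=1: revealed 1 new [(3,1)] -> total=1
Click 2 (6,6) count=0: revealed 6 new [(4,5) (4,6) (5,5) (5,6) (6,5) (6,6)] -> total=7
Click 3 (0,3) count=1: revealed 1 new [(0,3)] -> total=8
Click 4 (2,0) count=1: revealed 1 new [(2,0)] -> total=9

Answer: ...#...
.......
#......
.#.....
.....##
.....##
.....##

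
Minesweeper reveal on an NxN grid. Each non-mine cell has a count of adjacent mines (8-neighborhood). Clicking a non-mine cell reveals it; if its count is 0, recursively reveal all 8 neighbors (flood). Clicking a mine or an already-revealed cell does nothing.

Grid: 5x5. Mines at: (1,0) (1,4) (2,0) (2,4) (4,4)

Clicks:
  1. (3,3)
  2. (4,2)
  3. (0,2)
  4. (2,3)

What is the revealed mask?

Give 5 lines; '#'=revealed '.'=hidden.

Answer: .###.
.###.
.###.
####.
####.

Derivation:
Click 1 (3,3) count=2: revealed 1 new [(3,3)] -> total=1
Click 2 (4,2) count=0: revealed 16 new [(0,1) (0,2) (0,3) (1,1) (1,2) (1,3) (2,1) (2,2) (2,3) (3,0) (3,1) (3,2) (4,0) (4,1) (4,2) (4,3)] -> total=17
Click 3 (0,2) count=0: revealed 0 new [(none)] -> total=17
Click 4 (2,3) count=2: revealed 0 new [(none)] -> total=17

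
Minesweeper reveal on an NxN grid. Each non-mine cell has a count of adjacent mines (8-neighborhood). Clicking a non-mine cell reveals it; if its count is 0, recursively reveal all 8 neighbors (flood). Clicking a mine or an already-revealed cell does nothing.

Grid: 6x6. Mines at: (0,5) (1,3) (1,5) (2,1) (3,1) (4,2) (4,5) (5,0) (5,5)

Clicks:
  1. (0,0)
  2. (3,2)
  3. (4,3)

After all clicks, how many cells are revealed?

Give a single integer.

Answer: 8

Derivation:
Click 1 (0,0) count=0: revealed 6 new [(0,0) (0,1) (0,2) (1,0) (1,1) (1,2)] -> total=6
Click 2 (3,2) count=3: revealed 1 new [(3,2)] -> total=7
Click 3 (4,3) count=1: revealed 1 new [(4,3)] -> total=8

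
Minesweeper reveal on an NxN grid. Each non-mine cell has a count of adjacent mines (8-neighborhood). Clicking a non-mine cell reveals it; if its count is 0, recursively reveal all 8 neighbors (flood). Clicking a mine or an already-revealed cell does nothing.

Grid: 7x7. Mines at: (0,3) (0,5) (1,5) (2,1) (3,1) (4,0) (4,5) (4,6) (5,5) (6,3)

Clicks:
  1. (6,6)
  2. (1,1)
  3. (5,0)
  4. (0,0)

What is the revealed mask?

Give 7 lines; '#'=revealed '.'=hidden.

Answer: ###....
###....
.......
.......
.......
#......
......#

Derivation:
Click 1 (6,6) count=1: revealed 1 new [(6,6)] -> total=1
Click 2 (1,1) count=1: revealed 1 new [(1,1)] -> total=2
Click 3 (5,0) count=1: revealed 1 new [(5,0)] -> total=3
Click 4 (0,0) count=0: revealed 5 new [(0,0) (0,1) (0,2) (1,0) (1,2)] -> total=8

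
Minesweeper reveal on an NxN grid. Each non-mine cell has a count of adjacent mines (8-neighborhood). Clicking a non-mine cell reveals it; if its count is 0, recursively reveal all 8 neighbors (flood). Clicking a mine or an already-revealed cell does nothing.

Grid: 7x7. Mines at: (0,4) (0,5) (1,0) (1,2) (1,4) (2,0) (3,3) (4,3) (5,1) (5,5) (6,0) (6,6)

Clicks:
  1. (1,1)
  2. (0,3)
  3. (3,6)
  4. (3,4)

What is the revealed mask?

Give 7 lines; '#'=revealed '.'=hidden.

Click 1 (1,1) count=3: revealed 1 new [(1,1)] -> total=1
Click 2 (0,3) count=3: revealed 1 new [(0,3)] -> total=2
Click 3 (3,6) count=0: revealed 11 new [(1,5) (1,6) (2,4) (2,5) (2,6) (3,4) (3,5) (3,6) (4,4) (4,5) (4,6)] -> total=13
Click 4 (3,4) count=2: revealed 0 new [(none)] -> total=13

Answer: ...#...
.#...##
....###
....###
....###
.......
.......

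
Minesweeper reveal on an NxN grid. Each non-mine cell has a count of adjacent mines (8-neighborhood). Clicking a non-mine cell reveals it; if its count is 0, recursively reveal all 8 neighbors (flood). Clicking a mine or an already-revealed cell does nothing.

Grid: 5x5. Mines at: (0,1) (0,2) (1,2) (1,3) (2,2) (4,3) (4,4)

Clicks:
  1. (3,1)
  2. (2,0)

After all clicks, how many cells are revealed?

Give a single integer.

Click 1 (3,1) count=1: revealed 1 new [(3,1)] -> total=1
Click 2 (2,0) count=0: revealed 9 new [(1,0) (1,1) (2,0) (2,1) (3,0) (3,2) (4,0) (4,1) (4,2)] -> total=10

Answer: 10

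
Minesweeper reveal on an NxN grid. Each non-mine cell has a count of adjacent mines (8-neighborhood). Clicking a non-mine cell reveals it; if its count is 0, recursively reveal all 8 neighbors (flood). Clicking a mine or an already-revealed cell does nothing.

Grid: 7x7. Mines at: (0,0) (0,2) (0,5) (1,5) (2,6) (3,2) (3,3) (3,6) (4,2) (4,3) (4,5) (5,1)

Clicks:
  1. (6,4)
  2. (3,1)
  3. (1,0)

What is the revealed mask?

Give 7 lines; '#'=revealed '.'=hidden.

Answer: .......
#......
.......
.#.....
.......
..#####
..#####

Derivation:
Click 1 (6,4) count=0: revealed 10 new [(5,2) (5,3) (5,4) (5,5) (5,6) (6,2) (6,3) (6,4) (6,5) (6,6)] -> total=10
Click 2 (3,1) count=2: revealed 1 new [(3,1)] -> total=11
Click 3 (1,0) count=1: revealed 1 new [(1,0)] -> total=12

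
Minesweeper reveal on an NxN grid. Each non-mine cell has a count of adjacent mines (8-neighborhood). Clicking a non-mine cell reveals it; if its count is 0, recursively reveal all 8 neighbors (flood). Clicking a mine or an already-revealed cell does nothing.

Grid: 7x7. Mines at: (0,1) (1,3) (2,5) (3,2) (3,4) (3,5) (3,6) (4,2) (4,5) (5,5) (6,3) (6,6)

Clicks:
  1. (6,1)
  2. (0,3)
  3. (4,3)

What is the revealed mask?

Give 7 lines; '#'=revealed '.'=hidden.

Click 1 (6,1) count=0: revealed 14 new [(1,0) (1,1) (2,0) (2,1) (3,0) (3,1) (4,0) (4,1) (5,0) (5,1) (5,2) (6,0) (6,1) (6,2)] -> total=14
Click 2 (0,3) count=1: revealed 1 new [(0,3)] -> total=15
Click 3 (4,3) count=3: revealed 1 new [(4,3)] -> total=16

Answer: ...#...
##.....
##.....
##.....
##.#...
###....
###....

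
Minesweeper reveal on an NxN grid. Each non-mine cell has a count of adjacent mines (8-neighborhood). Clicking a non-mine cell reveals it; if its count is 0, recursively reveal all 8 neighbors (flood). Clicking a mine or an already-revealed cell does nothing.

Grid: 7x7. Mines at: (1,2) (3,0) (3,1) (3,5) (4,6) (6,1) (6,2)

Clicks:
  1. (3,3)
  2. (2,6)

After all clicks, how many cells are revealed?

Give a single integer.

Click 1 (3,3) count=0: revealed 19 new [(2,2) (2,3) (2,4) (3,2) (3,3) (3,4) (4,2) (4,3) (4,4) (4,5) (5,2) (5,3) (5,4) (5,5) (5,6) (6,3) (6,4) (6,5) (6,6)] -> total=19
Click 2 (2,6) count=1: revealed 1 new [(2,6)] -> total=20

Answer: 20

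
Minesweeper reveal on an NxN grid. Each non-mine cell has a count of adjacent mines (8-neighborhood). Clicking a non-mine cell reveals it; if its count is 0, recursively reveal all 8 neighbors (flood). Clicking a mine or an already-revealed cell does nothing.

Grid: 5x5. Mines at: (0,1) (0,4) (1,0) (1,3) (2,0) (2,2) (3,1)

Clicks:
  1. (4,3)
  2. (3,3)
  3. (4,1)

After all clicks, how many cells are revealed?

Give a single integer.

Click 1 (4,3) count=0: revealed 8 new [(2,3) (2,4) (3,2) (3,3) (3,4) (4,2) (4,3) (4,4)] -> total=8
Click 2 (3,3) count=1: revealed 0 new [(none)] -> total=8
Click 3 (4,1) count=1: revealed 1 new [(4,1)] -> total=9

Answer: 9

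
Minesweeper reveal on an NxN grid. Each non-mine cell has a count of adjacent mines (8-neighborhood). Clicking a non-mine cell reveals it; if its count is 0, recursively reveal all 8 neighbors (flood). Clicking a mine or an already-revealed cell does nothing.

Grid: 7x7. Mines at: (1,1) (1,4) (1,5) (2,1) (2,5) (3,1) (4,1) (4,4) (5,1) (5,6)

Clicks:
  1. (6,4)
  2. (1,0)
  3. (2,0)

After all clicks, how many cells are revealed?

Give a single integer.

Click 1 (6,4) count=0: revealed 8 new [(5,2) (5,3) (5,4) (5,5) (6,2) (6,3) (6,4) (6,5)] -> total=8
Click 2 (1,0) count=2: revealed 1 new [(1,0)] -> total=9
Click 3 (2,0) count=3: revealed 1 new [(2,0)] -> total=10

Answer: 10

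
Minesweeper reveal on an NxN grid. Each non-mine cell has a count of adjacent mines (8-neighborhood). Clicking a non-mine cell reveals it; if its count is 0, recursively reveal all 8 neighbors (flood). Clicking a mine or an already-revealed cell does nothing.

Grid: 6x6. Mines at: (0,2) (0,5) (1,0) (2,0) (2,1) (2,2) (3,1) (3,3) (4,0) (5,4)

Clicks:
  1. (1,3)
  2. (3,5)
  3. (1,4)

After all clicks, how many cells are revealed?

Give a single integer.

Answer: 9

Derivation:
Click 1 (1,3) count=2: revealed 1 new [(1,3)] -> total=1
Click 2 (3,5) count=0: revealed 8 new [(1,4) (1,5) (2,4) (2,5) (3,4) (3,5) (4,4) (4,5)] -> total=9
Click 3 (1,4) count=1: revealed 0 new [(none)] -> total=9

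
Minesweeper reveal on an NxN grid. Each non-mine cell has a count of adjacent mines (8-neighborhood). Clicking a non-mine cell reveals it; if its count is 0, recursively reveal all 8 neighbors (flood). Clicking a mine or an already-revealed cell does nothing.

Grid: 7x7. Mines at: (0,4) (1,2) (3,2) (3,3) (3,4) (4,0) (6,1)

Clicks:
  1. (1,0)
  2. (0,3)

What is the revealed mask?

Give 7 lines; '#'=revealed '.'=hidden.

Answer: ##.#...
##.....
##.....
##.....
.......
.......
.......

Derivation:
Click 1 (1,0) count=0: revealed 8 new [(0,0) (0,1) (1,0) (1,1) (2,0) (2,1) (3,0) (3,1)] -> total=8
Click 2 (0,3) count=2: revealed 1 new [(0,3)] -> total=9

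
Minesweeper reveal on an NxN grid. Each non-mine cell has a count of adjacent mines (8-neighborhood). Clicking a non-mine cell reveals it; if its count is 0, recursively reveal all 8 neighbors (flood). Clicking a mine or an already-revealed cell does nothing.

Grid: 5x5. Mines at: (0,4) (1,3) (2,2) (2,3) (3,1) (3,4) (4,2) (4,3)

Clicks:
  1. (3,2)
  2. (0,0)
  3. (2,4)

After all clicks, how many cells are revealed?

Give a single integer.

Click 1 (3,2) count=5: revealed 1 new [(3,2)] -> total=1
Click 2 (0,0) count=0: revealed 8 new [(0,0) (0,1) (0,2) (1,0) (1,1) (1,2) (2,0) (2,1)] -> total=9
Click 3 (2,4) count=3: revealed 1 new [(2,4)] -> total=10

Answer: 10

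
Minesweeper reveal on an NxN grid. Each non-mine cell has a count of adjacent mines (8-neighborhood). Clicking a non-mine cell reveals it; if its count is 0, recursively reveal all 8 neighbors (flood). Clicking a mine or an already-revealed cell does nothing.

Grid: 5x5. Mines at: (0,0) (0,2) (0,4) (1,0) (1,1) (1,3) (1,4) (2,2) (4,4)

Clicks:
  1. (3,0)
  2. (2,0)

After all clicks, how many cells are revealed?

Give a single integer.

Click 1 (3,0) count=0: revealed 10 new [(2,0) (2,1) (3,0) (3,1) (3,2) (3,3) (4,0) (4,1) (4,2) (4,3)] -> total=10
Click 2 (2,0) count=2: revealed 0 new [(none)] -> total=10

Answer: 10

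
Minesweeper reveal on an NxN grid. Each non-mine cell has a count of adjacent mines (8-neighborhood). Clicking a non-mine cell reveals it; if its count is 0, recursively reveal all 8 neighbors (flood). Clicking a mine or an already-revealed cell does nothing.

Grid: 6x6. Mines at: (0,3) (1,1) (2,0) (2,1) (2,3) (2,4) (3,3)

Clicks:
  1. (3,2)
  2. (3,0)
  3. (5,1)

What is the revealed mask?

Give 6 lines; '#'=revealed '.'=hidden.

Answer: ......
......
......
###.##
######
######

Derivation:
Click 1 (3,2) count=3: revealed 1 new [(3,2)] -> total=1
Click 2 (3,0) count=2: revealed 1 new [(3,0)] -> total=2
Click 3 (5,1) count=0: revealed 15 new [(3,1) (3,4) (3,5) (4,0) (4,1) (4,2) (4,3) (4,4) (4,5) (5,0) (5,1) (5,2) (5,3) (5,4) (5,5)] -> total=17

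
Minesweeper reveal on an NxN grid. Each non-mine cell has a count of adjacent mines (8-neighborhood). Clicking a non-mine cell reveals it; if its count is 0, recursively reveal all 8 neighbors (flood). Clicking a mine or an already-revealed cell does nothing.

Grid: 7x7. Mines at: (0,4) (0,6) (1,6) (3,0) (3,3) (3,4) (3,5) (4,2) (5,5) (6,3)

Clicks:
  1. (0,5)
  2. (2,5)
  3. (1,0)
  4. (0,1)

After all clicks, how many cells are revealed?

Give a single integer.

Click 1 (0,5) count=3: revealed 1 new [(0,5)] -> total=1
Click 2 (2,5) count=3: revealed 1 new [(2,5)] -> total=2
Click 3 (1,0) count=0: revealed 12 new [(0,0) (0,1) (0,2) (0,3) (1,0) (1,1) (1,2) (1,3) (2,0) (2,1) (2,2) (2,3)] -> total=14
Click 4 (0,1) count=0: revealed 0 new [(none)] -> total=14

Answer: 14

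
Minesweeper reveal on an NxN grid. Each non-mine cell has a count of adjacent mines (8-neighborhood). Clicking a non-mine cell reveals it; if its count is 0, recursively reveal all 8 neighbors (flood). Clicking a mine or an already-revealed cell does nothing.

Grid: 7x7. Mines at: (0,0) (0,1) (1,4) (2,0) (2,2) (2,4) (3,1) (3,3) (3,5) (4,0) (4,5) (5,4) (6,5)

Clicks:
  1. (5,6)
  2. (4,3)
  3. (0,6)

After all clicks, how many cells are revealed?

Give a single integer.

Click 1 (5,6) count=2: revealed 1 new [(5,6)] -> total=1
Click 2 (4,3) count=2: revealed 1 new [(4,3)] -> total=2
Click 3 (0,6) count=0: revealed 6 new [(0,5) (0,6) (1,5) (1,6) (2,5) (2,6)] -> total=8

Answer: 8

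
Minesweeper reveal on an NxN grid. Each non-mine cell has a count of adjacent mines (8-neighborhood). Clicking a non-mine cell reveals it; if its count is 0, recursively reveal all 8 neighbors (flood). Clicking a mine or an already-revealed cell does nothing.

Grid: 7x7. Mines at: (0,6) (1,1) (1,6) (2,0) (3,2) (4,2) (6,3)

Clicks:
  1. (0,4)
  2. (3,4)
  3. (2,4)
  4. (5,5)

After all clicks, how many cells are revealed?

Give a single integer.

Answer: 28

Derivation:
Click 1 (0,4) count=0: revealed 28 new [(0,2) (0,3) (0,4) (0,5) (1,2) (1,3) (1,4) (1,5) (2,2) (2,3) (2,4) (2,5) (2,6) (3,3) (3,4) (3,5) (3,6) (4,3) (4,4) (4,5) (4,6) (5,3) (5,4) (5,5) (5,6) (6,4) (6,5) (6,6)] -> total=28
Click 2 (3,4) count=0: revealed 0 new [(none)] -> total=28
Click 3 (2,4) count=0: revealed 0 new [(none)] -> total=28
Click 4 (5,5) count=0: revealed 0 new [(none)] -> total=28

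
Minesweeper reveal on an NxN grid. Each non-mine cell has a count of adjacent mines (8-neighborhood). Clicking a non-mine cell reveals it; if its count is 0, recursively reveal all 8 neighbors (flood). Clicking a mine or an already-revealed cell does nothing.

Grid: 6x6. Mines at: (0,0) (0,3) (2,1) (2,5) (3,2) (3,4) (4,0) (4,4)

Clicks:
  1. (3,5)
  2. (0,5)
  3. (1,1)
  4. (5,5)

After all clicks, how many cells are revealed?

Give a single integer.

Click 1 (3,5) count=3: revealed 1 new [(3,5)] -> total=1
Click 2 (0,5) count=0: revealed 4 new [(0,4) (0,5) (1,4) (1,5)] -> total=5
Click 3 (1,1) count=2: revealed 1 new [(1,1)] -> total=6
Click 4 (5,5) count=1: revealed 1 new [(5,5)] -> total=7

Answer: 7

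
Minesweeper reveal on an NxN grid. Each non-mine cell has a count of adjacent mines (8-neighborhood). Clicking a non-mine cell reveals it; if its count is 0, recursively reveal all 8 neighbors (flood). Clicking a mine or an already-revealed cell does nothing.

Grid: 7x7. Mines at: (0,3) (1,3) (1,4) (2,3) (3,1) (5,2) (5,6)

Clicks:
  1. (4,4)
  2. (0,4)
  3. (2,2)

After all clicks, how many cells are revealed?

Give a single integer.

Click 1 (4,4) count=0: revealed 21 new [(0,5) (0,6) (1,5) (1,6) (2,4) (2,5) (2,6) (3,3) (3,4) (3,5) (3,6) (4,3) (4,4) (4,5) (4,6) (5,3) (5,4) (5,5) (6,3) (6,4) (6,5)] -> total=21
Click 2 (0,4) count=3: revealed 1 new [(0,4)] -> total=22
Click 3 (2,2) count=3: revealed 1 new [(2,2)] -> total=23

Answer: 23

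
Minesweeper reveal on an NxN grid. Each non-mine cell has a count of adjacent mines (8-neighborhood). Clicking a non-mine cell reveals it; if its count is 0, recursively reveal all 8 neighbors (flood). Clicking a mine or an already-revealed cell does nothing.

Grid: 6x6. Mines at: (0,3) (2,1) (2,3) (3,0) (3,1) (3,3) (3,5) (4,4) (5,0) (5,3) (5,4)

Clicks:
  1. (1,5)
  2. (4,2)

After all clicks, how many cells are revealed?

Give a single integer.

Click 1 (1,5) count=0: revealed 6 new [(0,4) (0,5) (1,4) (1,5) (2,4) (2,5)] -> total=6
Click 2 (4,2) count=3: revealed 1 new [(4,2)] -> total=7

Answer: 7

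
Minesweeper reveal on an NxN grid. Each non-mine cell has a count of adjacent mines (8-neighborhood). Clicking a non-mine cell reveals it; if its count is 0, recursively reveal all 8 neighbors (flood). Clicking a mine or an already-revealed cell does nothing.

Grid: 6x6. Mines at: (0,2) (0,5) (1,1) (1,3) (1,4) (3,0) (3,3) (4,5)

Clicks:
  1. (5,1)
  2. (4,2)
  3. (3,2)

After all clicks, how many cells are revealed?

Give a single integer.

Answer: 11

Derivation:
Click 1 (5,1) count=0: revealed 10 new [(4,0) (4,1) (4,2) (4,3) (4,4) (5,0) (5,1) (5,2) (5,3) (5,4)] -> total=10
Click 2 (4,2) count=1: revealed 0 new [(none)] -> total=10
Click 3 (3,2) count=1: revealed 1 new [(3,2)] -> total=11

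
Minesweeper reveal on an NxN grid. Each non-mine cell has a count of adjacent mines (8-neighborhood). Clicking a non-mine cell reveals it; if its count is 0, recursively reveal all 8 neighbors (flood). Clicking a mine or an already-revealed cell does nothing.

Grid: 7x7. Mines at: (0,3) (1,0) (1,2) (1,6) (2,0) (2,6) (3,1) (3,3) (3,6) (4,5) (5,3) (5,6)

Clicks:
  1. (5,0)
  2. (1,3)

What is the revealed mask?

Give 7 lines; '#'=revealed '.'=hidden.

Answer: .......
...#...
.......
.......
###....
###....
###....

Derivation:
Click 1 (5,0) count=0: revealed 9 new [(4,0) (4,1) (4,2) (5,0) (5,1) (5,2) (6,0) (6,1) (6,2)] -> total=9
Click 2 (1,3) count=2: revealed 1 new [(1,3)] -> total=10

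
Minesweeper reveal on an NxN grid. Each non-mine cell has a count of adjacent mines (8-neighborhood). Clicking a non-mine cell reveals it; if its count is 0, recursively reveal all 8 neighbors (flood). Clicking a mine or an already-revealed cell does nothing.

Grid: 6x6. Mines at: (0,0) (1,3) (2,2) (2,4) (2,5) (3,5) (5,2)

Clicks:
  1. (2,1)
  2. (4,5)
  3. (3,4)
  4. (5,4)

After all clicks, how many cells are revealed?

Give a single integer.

Click 1 (2,1) count=1: revealed 1 new [(2,1)] -> total=1
Click 2 (4,5) count=1: revealed 1 new [(4,5)] -> total=2
Click 3 (3,4) count=3: revealed 1 new [(3,4)] -> total=3
Click 4 (5,4) count=0: revealed 5 new [(4,3) (4,4) (5,3) (5,4) (5,5)] -> total=8

Answer: 8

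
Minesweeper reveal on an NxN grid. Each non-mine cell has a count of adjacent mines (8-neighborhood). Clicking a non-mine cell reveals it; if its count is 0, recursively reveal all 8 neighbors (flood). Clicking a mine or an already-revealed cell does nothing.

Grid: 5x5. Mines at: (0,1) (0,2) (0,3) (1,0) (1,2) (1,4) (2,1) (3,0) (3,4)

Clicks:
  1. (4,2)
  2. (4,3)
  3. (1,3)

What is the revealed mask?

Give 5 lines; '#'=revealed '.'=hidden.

Answer: .....
...#.
.....
.###.
.###.

Derivation:
Click 1 (4,2) count=0: revealed 6 new [(3,1) (3,2) (3,3) (4,1) (4,2) (4,3)] -> total=6
Click 2 (4,3) count=1: revealed 0 new [(none)] -> total=6
Click 3 (1,3) count=4: revealed 1 new [(1,3)] -> total=7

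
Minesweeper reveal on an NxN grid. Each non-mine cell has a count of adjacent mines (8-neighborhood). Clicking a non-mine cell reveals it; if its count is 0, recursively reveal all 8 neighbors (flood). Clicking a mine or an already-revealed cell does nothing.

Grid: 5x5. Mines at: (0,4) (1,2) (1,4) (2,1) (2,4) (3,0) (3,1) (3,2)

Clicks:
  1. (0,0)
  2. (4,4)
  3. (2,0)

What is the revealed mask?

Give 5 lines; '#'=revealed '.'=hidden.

Click 1 (0,0) count=0: revealed 4 new [(0,0) (0,1) (1,0) (1,1)] -> total=4
Click 2 (4,4) count=0: revealed 4 new [(3,3) (3,4) (4,3) (4,4)] -> total=8
Click 3 (2,0) count=3: revealed 1 new [(2,0)] -> total=9

Answer: ##...
##...
#....
...##
...##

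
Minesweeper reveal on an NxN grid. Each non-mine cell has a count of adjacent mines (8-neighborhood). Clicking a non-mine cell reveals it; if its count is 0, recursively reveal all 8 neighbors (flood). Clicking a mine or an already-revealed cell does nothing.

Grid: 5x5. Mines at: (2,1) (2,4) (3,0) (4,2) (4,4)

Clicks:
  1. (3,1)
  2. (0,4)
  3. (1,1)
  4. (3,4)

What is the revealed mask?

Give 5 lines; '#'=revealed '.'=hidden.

Click 1 (3,1) count=3: revealed 1 new [(3,1)] -> total=1
Click 2 (0,4) count=0: revealed 10 new [(0,0) (0,1) (0,2) (0,3) (0,4) (1,0) (1,1) (1,2) (1,3) (1,4)] -> total=11
Click 3 (1,1) count=1: revealed 0 new [(none)] -> total=11
Click 4 (3,4) count=2: revealed 1 new [(3,4)] -> total=12

Answer: #####
#####
.....
.#..#
.....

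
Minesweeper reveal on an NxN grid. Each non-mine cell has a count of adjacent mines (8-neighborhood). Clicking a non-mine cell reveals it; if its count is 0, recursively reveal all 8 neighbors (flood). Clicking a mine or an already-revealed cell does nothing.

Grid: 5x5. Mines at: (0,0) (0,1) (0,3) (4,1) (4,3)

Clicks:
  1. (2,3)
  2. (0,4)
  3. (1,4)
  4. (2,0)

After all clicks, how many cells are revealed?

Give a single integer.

Click 1 (2,3) count=0: revealed 15 new [(1,0) (1,1) (1,2) (1,3) (1,4) (2,0) (2,1) (2,2) (2,3) (2,4) (3,0) (3,1) (3,2) (3,3) (3,4)] -> total=15
Click 2 (0,4) count=1: revealed 1 new [(0,4)] -> total=16
Click 3 (1,4) count=1: revealed 0 new [(none)] -> total=16
Click 4 (2,0) count=0: revealed 0 new [(none)] -> total=16

Answer: 16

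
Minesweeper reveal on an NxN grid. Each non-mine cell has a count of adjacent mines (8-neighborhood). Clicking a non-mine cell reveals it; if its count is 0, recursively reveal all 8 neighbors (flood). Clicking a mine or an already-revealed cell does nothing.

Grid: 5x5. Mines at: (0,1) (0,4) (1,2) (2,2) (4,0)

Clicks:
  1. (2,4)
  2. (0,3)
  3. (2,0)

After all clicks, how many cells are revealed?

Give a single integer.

Click 1 (2,4) count=0: revealed 12 new [(1,3) (1,4) (2,3) (2,4) (3,1) (3,2) (3,3) (3,4) (4,1) (4,2) (4,3) (4,4)] -> total=12
Click 2 (0,3) count=2: revealed 1 new [(0,3)] -> total=13
Click 3 (2,0) count=0: revealed 5 new [(1,0) (1,1) (2,0) (2,1) (3,0)] -> total=18

Answer: 18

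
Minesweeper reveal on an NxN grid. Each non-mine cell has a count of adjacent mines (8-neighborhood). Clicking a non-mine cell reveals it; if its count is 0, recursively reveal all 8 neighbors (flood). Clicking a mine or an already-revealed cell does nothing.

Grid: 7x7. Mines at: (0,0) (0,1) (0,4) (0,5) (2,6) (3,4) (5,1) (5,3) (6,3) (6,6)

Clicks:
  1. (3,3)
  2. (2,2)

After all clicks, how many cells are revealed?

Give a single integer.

Click 1 (3,3) count=1: revealed 1 new [(3,3)] -> total=1
Click 2 (2,2) count=0: revealed 15 new [(1,0) (1,1) (1,2) (1,3) (2,0) (2,1) (2,2) (2,3) (3,0) (3,1) (3,2) (4,0) (4,1) (4,2) (4,3)] -> total=16

Answer: 16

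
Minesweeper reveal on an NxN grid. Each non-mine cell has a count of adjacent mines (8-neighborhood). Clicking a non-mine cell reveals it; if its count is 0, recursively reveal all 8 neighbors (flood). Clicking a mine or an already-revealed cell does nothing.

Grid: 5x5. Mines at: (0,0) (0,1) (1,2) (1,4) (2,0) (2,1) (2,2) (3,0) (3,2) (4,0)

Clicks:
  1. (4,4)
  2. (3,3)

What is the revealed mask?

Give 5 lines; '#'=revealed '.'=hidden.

Click 1 (4,4) count=0: revealed 6 new [(2,3) (2,4) (3,3) (3,4) (4,3) (4,4)] -> total=6
Click 2 (3,3) count=2: revealed 0 new [(none)] -> total=6

Answer: .....
.....
...##
...##
...##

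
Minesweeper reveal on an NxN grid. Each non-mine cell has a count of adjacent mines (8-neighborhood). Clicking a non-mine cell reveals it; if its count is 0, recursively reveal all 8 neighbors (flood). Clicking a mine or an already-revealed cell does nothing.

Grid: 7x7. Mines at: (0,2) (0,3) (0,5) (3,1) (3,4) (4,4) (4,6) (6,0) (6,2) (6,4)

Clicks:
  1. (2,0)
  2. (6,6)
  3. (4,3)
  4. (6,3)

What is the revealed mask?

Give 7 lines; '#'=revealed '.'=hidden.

Answer: .......
.......
#......
.......
...#...
.....##
...#.##

Derivation:
Click 1 (2,0) count=1: revealed 1 new [(2,0)] -> total=1
Click 2 (6,6) count=0: revealed 4 new [(5,5) (5,6) (6,5) (6,6)] -> total=5
Click 3 (4,3) count=2: revealed 1 new [(4,3)] -> total=6
Click 4 (6,3) count=2: revealed 1 new [(6,3)] -> total=7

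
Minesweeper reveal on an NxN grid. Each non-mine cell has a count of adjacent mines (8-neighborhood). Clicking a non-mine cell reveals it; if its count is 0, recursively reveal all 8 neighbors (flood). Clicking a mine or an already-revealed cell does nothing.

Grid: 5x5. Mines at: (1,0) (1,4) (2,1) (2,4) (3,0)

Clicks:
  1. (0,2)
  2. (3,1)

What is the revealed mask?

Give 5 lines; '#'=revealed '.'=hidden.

Answer: .###.
.###.
.....
.#...
.....

Derivation:
Click 1 (0,2) count=0: revealed 6 new [(0,1) (0,2) (0,3) (1,1) (1,2) (1,3)] -> total=6
Click 2 (3,1) count=2: revealed 1 new [(3,1)] -> total=7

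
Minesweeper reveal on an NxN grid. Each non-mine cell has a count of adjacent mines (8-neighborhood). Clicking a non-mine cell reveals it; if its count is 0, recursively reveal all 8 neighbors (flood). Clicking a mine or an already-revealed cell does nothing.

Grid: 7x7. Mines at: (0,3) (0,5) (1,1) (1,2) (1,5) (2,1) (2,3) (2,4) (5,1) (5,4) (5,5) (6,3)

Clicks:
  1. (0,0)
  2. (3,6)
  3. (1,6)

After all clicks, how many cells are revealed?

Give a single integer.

Answer: 8

Derivation:
Click 1 (0,0) count=1: revealed 1 new [(0,0)] -> total=1
Click 2 (3,6) count=0: revealed 6 new [(2,5) (2,6) (3,5) (3,6) (4,5) (4,6)] -> total=7
Click 3 (1,6) count=2: revealed 1 new [(1,6)] -> total=8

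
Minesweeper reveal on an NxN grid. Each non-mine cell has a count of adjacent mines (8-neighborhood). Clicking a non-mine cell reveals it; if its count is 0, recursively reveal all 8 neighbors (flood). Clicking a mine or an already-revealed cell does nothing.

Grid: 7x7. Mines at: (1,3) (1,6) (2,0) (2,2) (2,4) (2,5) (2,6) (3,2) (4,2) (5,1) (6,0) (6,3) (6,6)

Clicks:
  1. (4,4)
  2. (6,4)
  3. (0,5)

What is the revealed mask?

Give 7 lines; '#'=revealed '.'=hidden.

Answer: .....#.
.......
.......
...####
...####
...####
....#..

Derivation:
Click 1 (4,4) count=0: revealed 12 new [(3,3) (3,4) (3,5) (3,6) (4,3) (4,4) (4,5) (4,6) (5,3) (5,4) (5,5) (5,6)] -> total=12
Click 2 (6,4) count=1: revealed 1 new [(6,4)] -> total=13
Click 3 (0,5) count=1: revealed 1 new [(0,5)] -> total=14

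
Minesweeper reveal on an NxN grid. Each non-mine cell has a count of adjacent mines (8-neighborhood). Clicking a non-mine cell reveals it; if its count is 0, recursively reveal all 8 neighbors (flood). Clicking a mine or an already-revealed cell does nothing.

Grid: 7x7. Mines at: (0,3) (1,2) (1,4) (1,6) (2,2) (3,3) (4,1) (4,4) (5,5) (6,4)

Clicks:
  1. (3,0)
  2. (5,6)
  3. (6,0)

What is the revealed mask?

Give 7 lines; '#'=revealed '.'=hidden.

Click 1 (3,0) count=1: revealed 1 new [(3,0)] -> total=1
Click 2 (5,6) count=1: revealed 1 new [(5,6)] -> total=2
Click 3 (6,0) count=0: revealed 8 new [(5,0) (5,1) (5,2) (5,3) (6,0) (6,1) (6,2) (6,3)] -> total=10

Answer: .......
.......
.......
#......
.......
####..#
####...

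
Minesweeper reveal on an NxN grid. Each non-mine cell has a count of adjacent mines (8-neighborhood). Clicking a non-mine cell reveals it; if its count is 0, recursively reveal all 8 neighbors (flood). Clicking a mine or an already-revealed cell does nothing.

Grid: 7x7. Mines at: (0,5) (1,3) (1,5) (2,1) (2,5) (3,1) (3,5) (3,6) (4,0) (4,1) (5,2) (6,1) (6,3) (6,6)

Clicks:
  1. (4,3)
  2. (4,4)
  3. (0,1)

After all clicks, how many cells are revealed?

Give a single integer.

Click 1 (4,3) count=1: revealed 1 new [(4,3)] -> total=1
Click 2 (4,4) count=1: revealed 1 new [(4,4)] -> total=2
Click 3 (0,1) count=0: revealed 6 new [(0,0) (0,1) (0,2) (1,0) (1,1) (1,2)] -> total=8

Answer: 8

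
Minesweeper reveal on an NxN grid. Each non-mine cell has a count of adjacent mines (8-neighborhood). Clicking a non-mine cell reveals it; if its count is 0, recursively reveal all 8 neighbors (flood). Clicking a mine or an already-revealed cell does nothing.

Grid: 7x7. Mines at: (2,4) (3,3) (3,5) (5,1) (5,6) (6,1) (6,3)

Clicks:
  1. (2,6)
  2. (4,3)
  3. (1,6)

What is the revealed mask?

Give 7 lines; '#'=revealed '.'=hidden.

Click 1 (2,6) count=1: revealed 1 new [(2,6)] -> total=1
Click 2 (4,3) count=1: revealed 1 new [(4,3)] -> total=2
Click 3 (1,6) count=0: revealed 25 new [(0,0) (0,1) (0,2) (0,3) (0,4) (0,5) (0,6) (1,0) (1,1) (1,2) (1,3) (1,4) (1,5) (1,6) (2,0) (2,1) (2,2) (2,3) (2,5) (3,0) (3,1) (3,2) (4,0) (4,1) (4,2)] -> total=27

Answer: #######
#######
####.##
###....
####...
.......
.......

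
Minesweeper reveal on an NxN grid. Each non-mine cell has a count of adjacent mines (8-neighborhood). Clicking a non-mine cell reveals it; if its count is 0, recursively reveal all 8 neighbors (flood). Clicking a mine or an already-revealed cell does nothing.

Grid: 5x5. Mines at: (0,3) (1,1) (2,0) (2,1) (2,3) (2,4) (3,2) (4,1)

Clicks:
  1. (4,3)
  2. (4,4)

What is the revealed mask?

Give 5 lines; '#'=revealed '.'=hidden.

Answer: .....
.....
.....
...##
...##

Derivation:
Click 1 (4,3) count=1: revealed 1 new [(4,3)] -> total=1
Click 2 (4,4) count=0: revealed 3 new [(3,3) (3,4) (4,4)] -> total=4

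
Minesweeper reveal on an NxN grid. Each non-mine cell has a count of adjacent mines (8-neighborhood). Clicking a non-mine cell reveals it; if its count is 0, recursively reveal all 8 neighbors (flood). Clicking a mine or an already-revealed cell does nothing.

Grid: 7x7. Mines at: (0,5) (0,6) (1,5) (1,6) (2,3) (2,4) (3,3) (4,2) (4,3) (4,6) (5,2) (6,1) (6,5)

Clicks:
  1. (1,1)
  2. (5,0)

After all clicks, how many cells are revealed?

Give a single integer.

Click 1 (1,1) count=0: revealed 20 new [(0,0) (0,1) (0,2) (0,3) (0,4) (1,0) (1,1) (1,2) (1,3) (1,4) (2,0) (2,1) (2,2) (3,0) (3,1) (3,2) (4,0) (4,1) (5,0) (5,1)] -> total=20
Click 2 (5,0) count=1: revealed 0 new [(none)] -> total=20

Answer: 20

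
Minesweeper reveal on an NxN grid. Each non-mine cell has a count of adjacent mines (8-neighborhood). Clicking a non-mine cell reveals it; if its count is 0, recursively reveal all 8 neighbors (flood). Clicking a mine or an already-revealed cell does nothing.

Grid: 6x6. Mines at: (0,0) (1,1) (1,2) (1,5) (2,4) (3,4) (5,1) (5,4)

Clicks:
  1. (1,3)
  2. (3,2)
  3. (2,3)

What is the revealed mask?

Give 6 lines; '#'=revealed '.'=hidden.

Answer: ......
...#..
####..
####..
####..
......

Derivation:
Click 1 (1,3) count=2: revealed 1 new [(1,3)] -> total=1
Click 2 (3,2) count=0: revealed 12 new [(2,0) (2,1) (2,2) (2,3) (3,0) (3,1) (3,2) (3,3) (4,0) (4,1) (4,2) (4,3)] -> total=13
Click 3 (2,3) count=3: revealed 0 new [(none)] -> total=13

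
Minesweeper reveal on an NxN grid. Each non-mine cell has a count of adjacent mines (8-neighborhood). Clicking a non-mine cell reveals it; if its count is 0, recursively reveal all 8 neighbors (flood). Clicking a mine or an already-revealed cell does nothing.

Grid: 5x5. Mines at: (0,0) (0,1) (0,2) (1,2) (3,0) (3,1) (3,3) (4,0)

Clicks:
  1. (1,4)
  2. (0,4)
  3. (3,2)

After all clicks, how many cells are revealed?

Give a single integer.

Click 1 (1,4) count=0: revealed 6 new [(0,3) (0,4) (1,3) (1,4) (2,3) (2,4)] -> total=6
Click 2 (0,4) count=0: revealed 0 new [(none)] -> total=6
Click 3 (3,2) count=2: revealed 1 new [(3,2)] -> total=7

Answer: 7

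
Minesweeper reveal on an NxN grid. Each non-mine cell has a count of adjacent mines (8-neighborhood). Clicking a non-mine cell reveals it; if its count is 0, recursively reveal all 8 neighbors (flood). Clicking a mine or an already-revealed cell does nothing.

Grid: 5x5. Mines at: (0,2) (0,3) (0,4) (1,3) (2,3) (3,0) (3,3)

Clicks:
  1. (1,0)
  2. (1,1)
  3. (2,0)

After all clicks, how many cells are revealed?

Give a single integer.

Answer: 6

Derivation:
Click 1 (1,0) count=0: revealed 6 new [(0,0) (0,1) (1,0) (1,1) (2,0) (2,1)] -> total=6
Click 2 (1,1) count=1: revealed 0 new [(none)] -> total=6
Click 3 (2,0) count=1: revealed 0 new [(none)] -> total=6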